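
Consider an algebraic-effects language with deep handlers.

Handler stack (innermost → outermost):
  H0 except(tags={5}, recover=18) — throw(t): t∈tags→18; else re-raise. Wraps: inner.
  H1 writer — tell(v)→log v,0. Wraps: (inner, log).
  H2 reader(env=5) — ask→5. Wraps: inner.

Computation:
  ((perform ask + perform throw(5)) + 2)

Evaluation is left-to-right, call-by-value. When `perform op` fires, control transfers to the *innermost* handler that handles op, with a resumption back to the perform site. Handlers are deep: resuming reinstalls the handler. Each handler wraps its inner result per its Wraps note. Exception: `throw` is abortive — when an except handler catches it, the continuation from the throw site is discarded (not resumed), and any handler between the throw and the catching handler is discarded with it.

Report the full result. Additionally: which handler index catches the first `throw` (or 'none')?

Answer: (18, ()) ; first throw caught by: H0

Step-by-step:
ask @ H2 ⇒ 5
throw(5) @ H0 caught ⇒ 18
H1 returns (18, ())
H2 returns (18, ())
= (18, ())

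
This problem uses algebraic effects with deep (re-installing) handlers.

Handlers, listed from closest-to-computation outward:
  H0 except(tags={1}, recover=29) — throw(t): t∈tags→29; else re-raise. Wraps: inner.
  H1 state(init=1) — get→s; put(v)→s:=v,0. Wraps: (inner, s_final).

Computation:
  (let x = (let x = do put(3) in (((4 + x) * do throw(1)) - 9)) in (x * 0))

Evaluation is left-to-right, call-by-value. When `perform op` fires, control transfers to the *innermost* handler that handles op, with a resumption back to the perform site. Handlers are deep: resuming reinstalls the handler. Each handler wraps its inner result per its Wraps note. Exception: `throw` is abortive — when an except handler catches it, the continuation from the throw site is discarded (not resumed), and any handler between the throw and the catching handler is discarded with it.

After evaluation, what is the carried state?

Answer: 3

Step-by-step:
put(3) @ H1 ⇒ s:=3
throw(1) @ H0 caught ⇒ 29
H1 returns (29, 3)
= (29, 3)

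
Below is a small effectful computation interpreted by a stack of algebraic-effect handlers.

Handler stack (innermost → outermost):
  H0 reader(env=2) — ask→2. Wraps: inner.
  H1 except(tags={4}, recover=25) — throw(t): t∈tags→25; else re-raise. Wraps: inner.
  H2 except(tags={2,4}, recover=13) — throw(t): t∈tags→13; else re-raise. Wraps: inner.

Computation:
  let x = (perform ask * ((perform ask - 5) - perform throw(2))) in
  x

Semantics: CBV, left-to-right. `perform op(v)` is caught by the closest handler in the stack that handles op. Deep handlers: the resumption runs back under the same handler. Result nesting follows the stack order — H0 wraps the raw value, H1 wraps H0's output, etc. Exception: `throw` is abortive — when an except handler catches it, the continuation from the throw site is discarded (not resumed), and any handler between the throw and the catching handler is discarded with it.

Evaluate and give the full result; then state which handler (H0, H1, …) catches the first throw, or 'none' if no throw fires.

Step-by-step:
ask @ H0 ⇒ 2
ask @ H0 ⇒ 2
throw(2) @ H1 re-raised
throw(2) @ H2 caught ⇒ 13
= 13

Answer: 13 ; first throw caught by: H2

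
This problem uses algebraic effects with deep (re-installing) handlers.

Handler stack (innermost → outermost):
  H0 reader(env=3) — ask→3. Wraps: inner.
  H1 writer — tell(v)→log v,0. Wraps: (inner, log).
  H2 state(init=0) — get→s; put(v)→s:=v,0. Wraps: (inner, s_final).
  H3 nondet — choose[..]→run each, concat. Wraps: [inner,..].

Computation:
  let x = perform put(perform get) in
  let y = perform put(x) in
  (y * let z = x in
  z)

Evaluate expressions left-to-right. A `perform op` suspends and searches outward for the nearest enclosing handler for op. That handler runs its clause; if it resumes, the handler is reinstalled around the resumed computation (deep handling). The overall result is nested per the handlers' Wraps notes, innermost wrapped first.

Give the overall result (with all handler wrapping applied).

Working:
get @ H2 ⇒ 0
put(0) @ H2 ⇒ s:=0
put(0) @ H2 ⇒ s:=0
H0 returns 0
H1 returns (0, ())
H2 returns ((0, ()), 0)
H3 returns [((0, ()), 0)]
= [((0, ()), 0)]

Answer: [((0, ()), 0)]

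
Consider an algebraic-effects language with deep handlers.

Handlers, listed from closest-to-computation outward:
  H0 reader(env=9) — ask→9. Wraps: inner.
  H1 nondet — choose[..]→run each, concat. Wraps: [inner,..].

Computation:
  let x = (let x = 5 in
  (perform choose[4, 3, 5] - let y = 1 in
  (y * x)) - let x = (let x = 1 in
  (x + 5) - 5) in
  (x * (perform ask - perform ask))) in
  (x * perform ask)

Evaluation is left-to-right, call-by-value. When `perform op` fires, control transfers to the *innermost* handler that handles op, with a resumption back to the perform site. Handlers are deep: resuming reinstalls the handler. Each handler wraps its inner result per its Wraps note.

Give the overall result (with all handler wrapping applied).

Answer: [-9, -18, 0]

Working:
choose[4, 3, 5] @ H1
  branch[0] choose=4:
    ask @ H0 ⇒ 9
    ask @ H0 ⇒ 9
    ask @ H0 ⇒ 9
    H0 returns -9
    H1 returns [-9]
  branch[1] choose=3:
    ask @ H0 ⇒ 9
    ask @ H0 ⇒ 9
    ask @ H0 ⇒ 9
    H0 returns -18
    H1 returns [-18]
  branch[2] choose=5:
    ask @ H0 ⇒ 9
    ask @ H0 ⇒ 9
    ask @ H0 ⇒ 9
    H0 returns 0
    H1 returns [0]
= [-9, -18, 0]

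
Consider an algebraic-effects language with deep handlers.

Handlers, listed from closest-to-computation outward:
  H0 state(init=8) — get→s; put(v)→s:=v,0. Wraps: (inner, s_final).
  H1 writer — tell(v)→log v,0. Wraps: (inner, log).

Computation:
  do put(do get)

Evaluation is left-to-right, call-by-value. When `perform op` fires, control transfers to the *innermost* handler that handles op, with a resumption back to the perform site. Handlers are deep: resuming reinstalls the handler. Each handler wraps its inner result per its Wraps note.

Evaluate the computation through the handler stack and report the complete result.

Working:
get @ H0 ⇒ 8
put(8) @ H0 ⇒ s:=8
H0 returns (0, 8)
H1 returns ((0, 8), ())
= ((0, 8), ())

Answer: ((0, 8), ())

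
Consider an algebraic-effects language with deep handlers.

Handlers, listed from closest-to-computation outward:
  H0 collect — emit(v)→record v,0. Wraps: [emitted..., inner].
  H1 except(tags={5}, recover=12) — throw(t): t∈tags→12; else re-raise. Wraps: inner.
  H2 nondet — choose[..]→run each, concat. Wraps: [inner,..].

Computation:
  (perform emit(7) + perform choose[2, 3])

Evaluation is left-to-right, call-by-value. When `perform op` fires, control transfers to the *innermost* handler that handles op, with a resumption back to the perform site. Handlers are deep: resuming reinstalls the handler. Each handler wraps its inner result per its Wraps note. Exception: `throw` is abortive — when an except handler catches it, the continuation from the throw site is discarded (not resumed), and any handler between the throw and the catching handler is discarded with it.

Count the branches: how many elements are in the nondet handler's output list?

Step-by-step:
emit(7) @ H0 ⇒ out+=7
choose[2, 3] @ H2
  branch[0] choose=2:
    H0 returns [7, 2]
    H1 returns [7, 2]
    H2 returns [[7, 2]]
  branch[1] choose=3:
    H0 returns [7, 3]
    H1 returns [7, 3]
    H2 returns [[7, 3]]
= [[7, 2], [7, 3]]

Answer: 2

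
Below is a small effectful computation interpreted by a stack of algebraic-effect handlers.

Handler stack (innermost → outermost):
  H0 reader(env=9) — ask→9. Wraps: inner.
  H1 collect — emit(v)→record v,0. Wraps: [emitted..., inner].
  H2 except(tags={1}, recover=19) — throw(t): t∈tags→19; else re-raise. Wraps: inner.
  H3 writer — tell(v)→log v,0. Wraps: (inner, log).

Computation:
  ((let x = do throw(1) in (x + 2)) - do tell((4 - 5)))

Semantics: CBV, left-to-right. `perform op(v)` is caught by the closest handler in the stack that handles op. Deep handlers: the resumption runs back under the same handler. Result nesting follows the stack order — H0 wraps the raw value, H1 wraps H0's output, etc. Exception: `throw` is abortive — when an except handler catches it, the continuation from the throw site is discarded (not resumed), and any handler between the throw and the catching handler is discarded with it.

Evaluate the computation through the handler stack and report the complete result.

Step-by-step:
throw(1) @ H2 caught ⇒ 19
H3 returns (19, ())
= (19, ())

Answer: (19, ())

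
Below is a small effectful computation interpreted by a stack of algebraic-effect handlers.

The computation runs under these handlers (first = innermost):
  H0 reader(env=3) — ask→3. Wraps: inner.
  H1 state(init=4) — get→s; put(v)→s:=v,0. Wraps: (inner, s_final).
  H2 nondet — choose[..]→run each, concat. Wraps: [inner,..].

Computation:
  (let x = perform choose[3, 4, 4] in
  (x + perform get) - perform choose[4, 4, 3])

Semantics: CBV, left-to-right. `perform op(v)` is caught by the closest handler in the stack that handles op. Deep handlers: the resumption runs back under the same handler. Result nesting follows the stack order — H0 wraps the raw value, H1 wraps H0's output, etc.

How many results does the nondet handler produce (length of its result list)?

Working:
choose[3, 4, 4] @ H2
  branch[0] choose=3:
    get @ H1 ⇒ 4
    choose[4, 4, 3] @ H2
      branch[0] choose=4:
        H0 returns 3
        H1 returns (3, 4)
        H2 returns [(3, 4)]
      branch[1] choose=4:
        H0 returns 3
        H1 returns (3, 4)
        H2 returns [(3, 4)]
      branch[2] choose=3:
        H0 returns 4
        H1 returns (4, 4)
        H2 returns [(4, 4)]
  branch[1] choose=4:
    get @ H1 ⇒ 4
    choose[4, 4, 3] @ H2
      branch[0] choose=4:
        H0 returns 4
        H1 returns (4, 4)
        H2 returns [(4, 4)]
      branch[1] choose=4:
        H0 returns 4
        H1 returns (4, 4)
        H2 returns [(4, 4)]
      branch[2] choose=3:
        H0 returns 5
        H1 returns (5, 4)
        H2 returns [(5, 4)]
  branch[2] choose=4:
    get @ H1 ⇒ 4
    choose[4, 4, 3] @ H2
      branch[0] choose=4:
        H0 returns 4
        H1 returns (4, 4)
        H2 returns [(4, 4)]
      branch[1] choose=4:
        H0 returns 4
        H1 returns (4, 4)
        H2 returns [(4, 4)]
      branch[2] choose=3:
        H0 returns 5
        H1 returns (5, 4)
        H2 returns [(5, 4)]
= [(3, 4), (3, 4), (4, 4), (4, 4), (4, 4), (5, 4), (4, 4), (4, 4), (5, 4)]

Answer: 9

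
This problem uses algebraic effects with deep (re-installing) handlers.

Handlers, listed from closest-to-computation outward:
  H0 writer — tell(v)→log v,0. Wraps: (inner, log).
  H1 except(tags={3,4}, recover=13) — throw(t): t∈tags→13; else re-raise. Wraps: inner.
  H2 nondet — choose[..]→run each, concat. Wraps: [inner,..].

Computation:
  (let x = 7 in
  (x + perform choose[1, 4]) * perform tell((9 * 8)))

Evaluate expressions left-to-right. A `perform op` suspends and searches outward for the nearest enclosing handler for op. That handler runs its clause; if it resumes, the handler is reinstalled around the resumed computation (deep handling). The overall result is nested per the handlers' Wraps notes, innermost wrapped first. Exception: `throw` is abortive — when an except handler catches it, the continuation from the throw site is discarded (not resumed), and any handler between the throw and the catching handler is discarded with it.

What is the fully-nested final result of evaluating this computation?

Answer: [(0, (72)), (0, (72))]

Step-by-step:
choose[1, 4] @ H2
  branch[0] choose=1:
    tell(72) @ H0 ⇒ log+=72
    H0 returns (0, (72))
    H1 returns (0, (72))
    H2 returns [(0, (72))]
  branch[1] choose=4:
    tell(72) @ H0 ⇒ log+=72
    H0 returns (0, (72))
    H1 returns (0, (72))
    H2 returns [(0, (72))]
= [(0, (72)), (0, (72))]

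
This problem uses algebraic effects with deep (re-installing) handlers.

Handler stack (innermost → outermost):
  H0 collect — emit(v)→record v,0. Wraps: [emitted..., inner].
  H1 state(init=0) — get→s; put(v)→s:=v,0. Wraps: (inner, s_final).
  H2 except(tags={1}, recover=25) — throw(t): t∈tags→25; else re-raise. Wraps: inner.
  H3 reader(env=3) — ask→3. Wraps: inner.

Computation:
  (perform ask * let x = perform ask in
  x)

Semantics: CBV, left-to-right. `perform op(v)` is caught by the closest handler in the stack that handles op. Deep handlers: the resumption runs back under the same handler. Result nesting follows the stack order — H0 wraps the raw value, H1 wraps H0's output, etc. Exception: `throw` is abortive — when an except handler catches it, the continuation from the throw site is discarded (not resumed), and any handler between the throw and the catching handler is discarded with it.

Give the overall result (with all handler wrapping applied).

Working:
ask @ H3 ⇒ 3
ask @ H3 ⇒ 3
H0 returns [9]
H1 returns ([9], 0)
H2 returns ([9], 0)
H3 returns ([9], 0)
= ([9], 0)

Answer: ([9], 0)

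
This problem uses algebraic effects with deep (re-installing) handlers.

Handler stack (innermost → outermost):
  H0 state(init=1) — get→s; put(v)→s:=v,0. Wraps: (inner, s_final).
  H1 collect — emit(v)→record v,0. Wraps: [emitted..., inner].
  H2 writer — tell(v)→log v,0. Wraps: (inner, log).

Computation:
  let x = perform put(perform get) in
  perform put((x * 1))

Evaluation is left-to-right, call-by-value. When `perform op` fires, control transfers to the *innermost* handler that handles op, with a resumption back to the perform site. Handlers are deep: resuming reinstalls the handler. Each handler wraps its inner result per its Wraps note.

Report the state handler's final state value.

Step-by-step:
get @ H0 ⇒ 1
put(1) @ H0 ⇒ s:=1
put(0) @ H0 ⇒ s:=0
H0 returns (0, 0)
H1 returns [(0, 0)]
H2 returns ([(0, 0)], ())
= ([(0, 0)], ())

Answer: 0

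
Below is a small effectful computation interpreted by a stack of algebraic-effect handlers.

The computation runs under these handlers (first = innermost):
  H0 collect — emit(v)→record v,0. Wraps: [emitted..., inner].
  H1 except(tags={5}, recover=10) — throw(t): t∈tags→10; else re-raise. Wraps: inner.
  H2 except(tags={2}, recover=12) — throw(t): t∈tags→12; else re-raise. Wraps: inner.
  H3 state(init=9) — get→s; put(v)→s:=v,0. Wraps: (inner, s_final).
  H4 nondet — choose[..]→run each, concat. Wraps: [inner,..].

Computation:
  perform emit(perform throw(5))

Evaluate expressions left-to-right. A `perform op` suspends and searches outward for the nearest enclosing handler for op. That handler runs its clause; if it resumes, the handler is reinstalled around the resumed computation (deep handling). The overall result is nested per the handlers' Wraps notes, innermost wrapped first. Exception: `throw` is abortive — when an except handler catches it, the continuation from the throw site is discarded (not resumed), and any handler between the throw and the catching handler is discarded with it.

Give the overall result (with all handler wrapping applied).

Answer: [(10, 9)]

Evaluation trace:
throw(5) @ H1 caught ⇒ 10
H2 returns 10
H3 returns (10, 9)
H4 returns [(10, 9)]
= [(10, 9)]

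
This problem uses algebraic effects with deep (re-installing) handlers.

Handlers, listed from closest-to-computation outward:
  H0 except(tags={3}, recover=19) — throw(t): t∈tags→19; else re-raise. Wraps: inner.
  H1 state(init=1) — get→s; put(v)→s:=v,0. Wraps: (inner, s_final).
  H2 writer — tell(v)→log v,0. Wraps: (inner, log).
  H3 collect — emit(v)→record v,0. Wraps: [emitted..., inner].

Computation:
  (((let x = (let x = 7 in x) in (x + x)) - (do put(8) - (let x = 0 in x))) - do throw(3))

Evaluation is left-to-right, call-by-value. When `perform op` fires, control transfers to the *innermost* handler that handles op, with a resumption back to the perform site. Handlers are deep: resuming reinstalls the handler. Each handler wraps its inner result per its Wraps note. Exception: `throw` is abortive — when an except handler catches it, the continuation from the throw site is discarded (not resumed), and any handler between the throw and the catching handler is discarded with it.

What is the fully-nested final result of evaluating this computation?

Answer: [((19, 8), ())]

Working:
put(8) @ H1 ⇒ s:=8
throw(3) @ H0 caught ⇒ 19
H1 returns (19, 8)
H2 returns ((19, 8), ())
H3 returns [((19, 8), ())]
= [((19, 8), ())]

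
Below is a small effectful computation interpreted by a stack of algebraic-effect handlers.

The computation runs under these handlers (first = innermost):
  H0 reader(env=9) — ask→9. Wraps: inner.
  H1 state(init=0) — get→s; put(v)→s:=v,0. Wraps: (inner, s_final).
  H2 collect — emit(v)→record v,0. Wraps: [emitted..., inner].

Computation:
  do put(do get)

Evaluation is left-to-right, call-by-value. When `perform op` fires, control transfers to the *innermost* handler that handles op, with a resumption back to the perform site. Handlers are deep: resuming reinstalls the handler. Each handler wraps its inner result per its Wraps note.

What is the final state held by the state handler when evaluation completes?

Evaluation trace:
get @ H1 ⇒ 0
put(0) @ H1 ⇒ s:=0
H0 returns 0
H1 returns (0, 0)
H2 returns [(0, 0)]
= [(0, 0)]

Answer: 0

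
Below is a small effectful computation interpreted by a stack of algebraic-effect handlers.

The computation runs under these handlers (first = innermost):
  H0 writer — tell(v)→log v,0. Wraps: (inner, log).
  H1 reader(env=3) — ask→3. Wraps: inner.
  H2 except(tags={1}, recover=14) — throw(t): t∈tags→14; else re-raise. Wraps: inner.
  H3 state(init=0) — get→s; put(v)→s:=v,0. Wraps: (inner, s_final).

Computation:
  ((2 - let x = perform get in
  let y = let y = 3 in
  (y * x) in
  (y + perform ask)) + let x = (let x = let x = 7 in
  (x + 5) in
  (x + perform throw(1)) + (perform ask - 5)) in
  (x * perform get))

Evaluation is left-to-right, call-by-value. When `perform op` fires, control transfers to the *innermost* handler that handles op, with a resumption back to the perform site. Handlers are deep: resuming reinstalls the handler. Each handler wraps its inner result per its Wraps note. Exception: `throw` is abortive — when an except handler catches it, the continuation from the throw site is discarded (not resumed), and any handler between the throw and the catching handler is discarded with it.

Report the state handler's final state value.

Evaluation trace:
get @ H3 ⇒ 0
ask @ H1 ⇒ 3
throw(1) @ H2 caught ⇒ 14
H3 returns (14, 0)
= (14, 0)

Answer: 0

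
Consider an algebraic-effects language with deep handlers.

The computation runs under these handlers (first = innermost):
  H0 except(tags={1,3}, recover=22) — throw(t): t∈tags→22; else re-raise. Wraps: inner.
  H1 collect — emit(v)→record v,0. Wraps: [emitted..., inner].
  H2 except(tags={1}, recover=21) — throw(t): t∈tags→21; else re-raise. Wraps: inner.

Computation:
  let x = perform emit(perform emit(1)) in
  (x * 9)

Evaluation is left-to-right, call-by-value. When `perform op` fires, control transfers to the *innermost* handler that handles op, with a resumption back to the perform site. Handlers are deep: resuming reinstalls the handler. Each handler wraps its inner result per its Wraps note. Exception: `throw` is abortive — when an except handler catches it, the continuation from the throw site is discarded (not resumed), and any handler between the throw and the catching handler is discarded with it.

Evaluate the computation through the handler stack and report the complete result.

Answer: [1, 0, 0]

Working:
emit(1) @ H1 ⇒ out+=1
emit(0) @ H1 ⇒ out+=0
H0 returns 0
H1 returns [1, 0, 0]
H2 returns [1, 0, 0]
= [1, 0, 0]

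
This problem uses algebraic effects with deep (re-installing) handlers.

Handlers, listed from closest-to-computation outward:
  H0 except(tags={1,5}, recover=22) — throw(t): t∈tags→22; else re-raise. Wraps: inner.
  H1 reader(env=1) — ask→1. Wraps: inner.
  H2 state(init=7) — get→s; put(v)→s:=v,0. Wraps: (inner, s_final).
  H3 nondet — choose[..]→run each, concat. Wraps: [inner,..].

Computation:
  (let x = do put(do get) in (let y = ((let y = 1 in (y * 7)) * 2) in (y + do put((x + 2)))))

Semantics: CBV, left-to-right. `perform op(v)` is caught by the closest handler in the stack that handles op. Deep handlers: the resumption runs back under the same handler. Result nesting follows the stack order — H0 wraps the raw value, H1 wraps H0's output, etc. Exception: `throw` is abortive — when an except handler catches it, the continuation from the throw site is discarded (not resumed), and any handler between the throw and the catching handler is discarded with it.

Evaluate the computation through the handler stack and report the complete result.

Evaluation trace:
get @ H2 ⇒ 7
put(7) @ H2 ⇒ s:=7
put(2) @ H2 ⇒ s:=2
H0 returns 14
H1 returns 14
H2 returns (14, 2)
H3 returns [(14, 2)]
= [(14, 2)]

Answer: [(14, 2)]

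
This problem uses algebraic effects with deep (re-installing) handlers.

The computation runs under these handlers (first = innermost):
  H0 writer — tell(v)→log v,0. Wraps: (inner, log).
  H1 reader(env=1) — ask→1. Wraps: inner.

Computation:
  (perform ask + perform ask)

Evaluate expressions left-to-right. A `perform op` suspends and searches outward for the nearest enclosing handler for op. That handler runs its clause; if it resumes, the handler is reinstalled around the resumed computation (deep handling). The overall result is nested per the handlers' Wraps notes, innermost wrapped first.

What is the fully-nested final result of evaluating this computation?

Step-by-step:
ask @ H1 ⇒ 1
ask @ H1 ⇒ 1
H0 returns (2, ())
H1 returns (2, ())
= (2, ())

Answer: (2, ())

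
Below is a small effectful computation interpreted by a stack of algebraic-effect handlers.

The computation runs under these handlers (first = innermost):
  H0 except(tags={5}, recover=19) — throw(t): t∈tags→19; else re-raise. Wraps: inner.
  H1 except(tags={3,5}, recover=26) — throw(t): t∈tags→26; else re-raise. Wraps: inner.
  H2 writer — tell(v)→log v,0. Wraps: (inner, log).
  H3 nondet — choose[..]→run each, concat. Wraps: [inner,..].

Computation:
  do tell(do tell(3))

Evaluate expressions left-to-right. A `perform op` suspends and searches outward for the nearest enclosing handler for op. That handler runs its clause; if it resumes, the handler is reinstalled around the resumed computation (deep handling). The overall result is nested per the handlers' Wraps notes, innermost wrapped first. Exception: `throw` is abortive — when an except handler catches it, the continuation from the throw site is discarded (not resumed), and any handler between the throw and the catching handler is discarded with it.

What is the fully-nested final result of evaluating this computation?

Working:
tell(3) @ H2 ⇒ log+=3
tell(0) @ H2 ⇒ log+=0
H0 returns 0
H1 returns 0
H2 returns (0, (3, 0))
H3 returns [(0, (3, 0))]
= [(0, (3, 0))]

Answer: [(0, (3, 0))]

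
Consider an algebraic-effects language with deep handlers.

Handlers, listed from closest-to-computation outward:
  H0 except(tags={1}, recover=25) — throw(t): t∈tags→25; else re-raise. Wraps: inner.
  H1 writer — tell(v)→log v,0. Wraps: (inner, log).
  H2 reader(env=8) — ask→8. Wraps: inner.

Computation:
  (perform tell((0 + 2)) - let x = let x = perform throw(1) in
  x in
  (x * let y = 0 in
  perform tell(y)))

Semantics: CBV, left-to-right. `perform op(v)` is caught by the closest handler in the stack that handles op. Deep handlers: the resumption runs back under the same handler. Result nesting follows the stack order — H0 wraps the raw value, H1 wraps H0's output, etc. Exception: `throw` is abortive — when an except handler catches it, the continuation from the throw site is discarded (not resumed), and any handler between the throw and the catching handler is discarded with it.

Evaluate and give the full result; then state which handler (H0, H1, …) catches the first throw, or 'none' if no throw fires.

Answer: (25, (2)) ; first throw caught by: H0

Evaluation trace:
tell(2) @ H1 ⇒ log+=2
throw(1) @ H0 caught ⇒ 25
H1 returns (25, (2))
H2 returns (25, (2))
= (25, (2))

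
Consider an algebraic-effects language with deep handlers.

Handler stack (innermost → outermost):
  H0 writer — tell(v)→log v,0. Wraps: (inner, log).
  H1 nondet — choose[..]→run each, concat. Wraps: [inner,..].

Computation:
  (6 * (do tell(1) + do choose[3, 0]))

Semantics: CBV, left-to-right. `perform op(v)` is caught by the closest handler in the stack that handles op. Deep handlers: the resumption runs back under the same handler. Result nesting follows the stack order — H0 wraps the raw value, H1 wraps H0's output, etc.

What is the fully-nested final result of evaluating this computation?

Step-by-step:
tell(1) @ H0 ⇒ log+=1
choose[3, 0] @ H1
  branch[0] choose=3:
    H0 returns (18, (1))
    H1 returns [(18, (1))]
  branch[1] choose=0:
    H0 returns (0, (1))
    H1 returns [(0, (1))]
= [(18, (1)), (0, (1))]

Answer: [(18, (1)), (0, (1))]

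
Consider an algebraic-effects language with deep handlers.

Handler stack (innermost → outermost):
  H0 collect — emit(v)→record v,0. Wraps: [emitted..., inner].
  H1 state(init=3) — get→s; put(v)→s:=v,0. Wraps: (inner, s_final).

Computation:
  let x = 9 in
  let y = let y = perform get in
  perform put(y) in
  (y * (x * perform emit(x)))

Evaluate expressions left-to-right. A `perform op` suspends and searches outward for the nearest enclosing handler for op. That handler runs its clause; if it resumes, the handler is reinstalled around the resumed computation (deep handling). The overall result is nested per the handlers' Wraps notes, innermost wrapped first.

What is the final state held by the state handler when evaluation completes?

Answer: 3

Step-by-step:
get @ H1 ⇒ 3
put(3) @ H1 ⇒ s:=3
emit(9) @ H0 ⇒ out+=9
H0 returns [9, 0]
H1 returns ([9, 0], 3)
= ([9, 0], 3)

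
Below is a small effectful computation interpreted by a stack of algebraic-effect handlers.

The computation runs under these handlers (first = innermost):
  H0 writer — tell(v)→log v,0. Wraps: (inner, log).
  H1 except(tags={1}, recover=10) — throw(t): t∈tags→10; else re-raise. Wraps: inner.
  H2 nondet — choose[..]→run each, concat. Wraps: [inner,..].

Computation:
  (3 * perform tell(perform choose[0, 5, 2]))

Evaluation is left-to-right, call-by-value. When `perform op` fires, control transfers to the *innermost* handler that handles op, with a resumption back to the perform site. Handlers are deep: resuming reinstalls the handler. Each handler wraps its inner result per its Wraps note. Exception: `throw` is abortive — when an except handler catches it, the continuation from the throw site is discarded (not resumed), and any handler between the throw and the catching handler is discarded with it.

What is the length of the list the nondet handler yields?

Answer: 3

Evaluation trace:
choose[0, 5, 2] @ H2
  branch[0] choose=0:
    tell(0) @ H0 ⇒ log+=0
    H0 returns (0, (0))
    H1 returns (0, (0))
    H2 returns [(0, (0))]
  branch[1] choose=5:
    tell(5) @ H0 ⇒ log+=5
    H0 returns (0, (5))
    H1 returns (0, (5))
    H2 returns [(0, (5))]
  branch[2] choose=2:
    tell(2) @ H0 ⇒ log+=2
    H0 returns (0, (2))
    H1 returns (0, (2))
    H2 returns [(0, (2))]
= [(0, (0)), (0, (5)), (0, (2))]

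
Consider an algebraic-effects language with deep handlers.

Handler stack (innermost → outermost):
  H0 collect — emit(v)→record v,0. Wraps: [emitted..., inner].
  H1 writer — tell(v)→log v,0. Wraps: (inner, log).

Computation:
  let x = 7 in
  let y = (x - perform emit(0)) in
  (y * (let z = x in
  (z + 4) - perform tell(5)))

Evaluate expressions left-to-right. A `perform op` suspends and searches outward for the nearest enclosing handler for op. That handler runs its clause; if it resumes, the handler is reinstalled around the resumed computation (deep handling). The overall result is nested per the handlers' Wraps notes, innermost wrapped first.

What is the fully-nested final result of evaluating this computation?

Answer: ([0, 77], (5))

Working:
emit(0) @ H0 ⇒ out+=0
tell(5) @ H1 ⇒ log+=5
H0 returns [0, 77]
H1 returns ([0, 77], (5))
= ([0, 77], (5))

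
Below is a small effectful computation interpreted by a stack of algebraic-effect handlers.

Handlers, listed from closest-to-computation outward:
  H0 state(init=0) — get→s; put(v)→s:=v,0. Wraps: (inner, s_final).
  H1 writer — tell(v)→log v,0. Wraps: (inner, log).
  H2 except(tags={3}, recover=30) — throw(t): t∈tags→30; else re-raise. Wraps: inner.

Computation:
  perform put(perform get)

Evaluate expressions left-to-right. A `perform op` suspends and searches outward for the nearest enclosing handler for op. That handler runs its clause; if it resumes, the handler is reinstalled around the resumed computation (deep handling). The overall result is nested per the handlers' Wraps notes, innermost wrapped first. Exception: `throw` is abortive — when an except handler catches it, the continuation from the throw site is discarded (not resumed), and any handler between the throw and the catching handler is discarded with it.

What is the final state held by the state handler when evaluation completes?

Step-by-step:
get @ H0 ⇒ 0
put(0) @ H0 ⇒ s:=0
H0 returns (0, 0)
H1 returns ((0, 0), ())
H2 returns ((0, 0), ())
= ((0, 0), ())

Answer: 0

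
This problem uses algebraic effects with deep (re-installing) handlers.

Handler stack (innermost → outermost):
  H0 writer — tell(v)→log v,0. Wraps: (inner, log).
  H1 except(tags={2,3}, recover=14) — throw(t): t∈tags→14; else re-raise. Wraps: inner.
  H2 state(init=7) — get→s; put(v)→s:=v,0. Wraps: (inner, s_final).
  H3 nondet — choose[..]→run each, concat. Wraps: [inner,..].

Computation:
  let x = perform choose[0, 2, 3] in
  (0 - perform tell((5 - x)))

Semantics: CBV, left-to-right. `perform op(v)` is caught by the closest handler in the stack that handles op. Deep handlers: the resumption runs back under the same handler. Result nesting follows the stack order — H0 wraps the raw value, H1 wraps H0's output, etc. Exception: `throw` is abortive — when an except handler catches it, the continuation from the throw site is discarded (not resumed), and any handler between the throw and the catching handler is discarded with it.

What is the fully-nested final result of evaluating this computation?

Evaluation trace:
choose[0, 2, 3] @ H3
  branch[0] choose=0:
    tell(5) @ H0 ⇒ log+=5
    H0 returns (0, (5))
    H1 returns (0, (5))
    H2 returns ((0, (5)), 7)
    H3 returns [((0, (5)), 7)]
  branch[1] choose=2:
    tell(3) @ H0 ⇒ log+=3
    H0 returns (0, (3))
    H1 returns (0, (3))
    H2 returns ((0, (3)), 7)
    H3 returns [((0, (3)), 7)]
  branch[2] choose=3:
    tell(2) @ H0 ⇒ log+=2
    H0 returns (0, (2))
    H1 returns (0, (2))
    H2 returns ((0, (2)), 7)
    H3 returns [((0, (2)), 7)]
= [((0, (5)), 7), ((0, (3)), 7), ((0, (2)), 7)]

Answer: [((0, (5)), 7), ((0, (3)), 7), ((0, (2)), 7)]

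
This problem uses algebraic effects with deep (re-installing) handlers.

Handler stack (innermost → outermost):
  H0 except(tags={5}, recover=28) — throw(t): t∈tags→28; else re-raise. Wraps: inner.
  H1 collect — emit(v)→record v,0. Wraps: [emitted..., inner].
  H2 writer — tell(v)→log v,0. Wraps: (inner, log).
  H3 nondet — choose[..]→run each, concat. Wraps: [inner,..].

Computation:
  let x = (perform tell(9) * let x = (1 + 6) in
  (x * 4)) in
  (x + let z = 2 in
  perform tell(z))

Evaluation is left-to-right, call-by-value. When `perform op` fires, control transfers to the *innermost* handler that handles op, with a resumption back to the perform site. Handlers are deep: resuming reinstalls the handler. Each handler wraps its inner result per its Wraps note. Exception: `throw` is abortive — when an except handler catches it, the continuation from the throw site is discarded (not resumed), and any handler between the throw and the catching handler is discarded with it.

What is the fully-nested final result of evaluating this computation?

Answer: [([0], (9, 2))]

Evaluation trace:
tell(9) @ H2 ⇒ log+=9
tell(2) @ H2 ⇒ log+=2
H0 returns 0
H1 returns [0]
H2 returns ([0], (9, 2))
H3 returns [([0], (9, 2))]
= [([0], (9, 2))]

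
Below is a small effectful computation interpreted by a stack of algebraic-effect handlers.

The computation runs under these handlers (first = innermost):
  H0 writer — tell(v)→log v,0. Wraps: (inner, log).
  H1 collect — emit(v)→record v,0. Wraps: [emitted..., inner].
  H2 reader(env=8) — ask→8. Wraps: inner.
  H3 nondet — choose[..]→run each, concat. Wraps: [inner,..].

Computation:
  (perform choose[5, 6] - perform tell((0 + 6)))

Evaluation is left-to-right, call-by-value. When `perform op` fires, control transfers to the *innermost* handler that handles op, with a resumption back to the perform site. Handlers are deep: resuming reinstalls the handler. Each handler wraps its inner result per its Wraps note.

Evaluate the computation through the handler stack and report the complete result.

Evaluation trace:
choose[5, 6] @ H3
  branch[0] choose=5:
    tell(6) @ H0 ⇒ log+=6
    H0 returns (5, (6))
    H1 returns [(5, (6))]
    H2 returns [(5, (6))]
    H3 returns [[(5, (6))]]
  branch[1] choose=6:
    tell(6) @ H0 ⇒ log+=6
    H0 returns (6, (6))
    H1 returns [(6, (6))]
    H2 returns [(6, (6))]
    H3 returns [[(6, (6))]]
= [[(5, (6))], [(6, (6))]]

Answer: [[(5, (6))], [(6, (6))]]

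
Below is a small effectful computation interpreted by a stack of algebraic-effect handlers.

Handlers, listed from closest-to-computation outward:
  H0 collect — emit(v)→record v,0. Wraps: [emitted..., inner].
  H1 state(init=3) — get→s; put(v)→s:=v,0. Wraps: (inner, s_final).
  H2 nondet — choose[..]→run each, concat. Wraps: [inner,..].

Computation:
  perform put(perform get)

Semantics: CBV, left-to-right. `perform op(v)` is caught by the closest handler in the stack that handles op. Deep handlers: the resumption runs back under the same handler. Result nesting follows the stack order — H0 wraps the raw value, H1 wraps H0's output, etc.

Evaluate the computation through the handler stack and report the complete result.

Working:
get @ H1 ⇒ 3
put(3) @ H1 ⇒ s:=3
H0 returns [0]
H1 returns ([0], 3)
H2 returns [([0], 3)]
= [([0], 3)]

Answer: [([0], 3)]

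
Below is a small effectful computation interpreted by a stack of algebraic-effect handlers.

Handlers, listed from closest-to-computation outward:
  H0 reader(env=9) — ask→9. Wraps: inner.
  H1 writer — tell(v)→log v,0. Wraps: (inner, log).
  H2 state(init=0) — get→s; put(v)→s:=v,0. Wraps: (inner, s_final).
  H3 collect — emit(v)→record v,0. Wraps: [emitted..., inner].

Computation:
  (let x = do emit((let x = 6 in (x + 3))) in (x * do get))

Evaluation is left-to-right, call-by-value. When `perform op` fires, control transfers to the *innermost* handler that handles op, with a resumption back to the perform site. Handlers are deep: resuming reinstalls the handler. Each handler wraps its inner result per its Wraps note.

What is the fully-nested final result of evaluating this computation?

Step-by-step:
emit(9) @ H3 ⇒ out+=9
get @ H2 ⇒ 0
H0 returns 0
H1 returns (0, ())
H2 returns ((0, ()), 0)
H3 returns [9, ((0, ()), 0)]
= [9, ((0, ()), 0)]

Answer: [9, ((0, ()), 0)]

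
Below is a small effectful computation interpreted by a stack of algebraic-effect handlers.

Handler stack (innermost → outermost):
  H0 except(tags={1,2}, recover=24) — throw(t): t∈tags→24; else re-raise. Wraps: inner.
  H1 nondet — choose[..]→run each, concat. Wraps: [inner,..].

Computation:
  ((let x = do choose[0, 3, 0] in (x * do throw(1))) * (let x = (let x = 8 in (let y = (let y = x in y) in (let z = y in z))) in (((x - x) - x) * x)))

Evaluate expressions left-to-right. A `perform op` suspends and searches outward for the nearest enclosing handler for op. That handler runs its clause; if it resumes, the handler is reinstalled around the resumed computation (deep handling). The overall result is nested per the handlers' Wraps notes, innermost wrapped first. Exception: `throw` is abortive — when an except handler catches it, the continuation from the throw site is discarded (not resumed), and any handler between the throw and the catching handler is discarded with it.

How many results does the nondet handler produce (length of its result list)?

Answer: 3

Evaluation trace:
choose[0, 3, 0] @ H1
  branch[0] choose=0:
    throw(1) @ H0 caught ⇒ 24
    H1 returns [24]
  branch[1] choose=3:
    throw(1) @ H0 caught ⇒ 24
    H1 returns [24]
  branch[2] choose=0:
    throw(1) @ H0 caught ⇒ 24
    H1 returns [24]
= [24, 24, 24]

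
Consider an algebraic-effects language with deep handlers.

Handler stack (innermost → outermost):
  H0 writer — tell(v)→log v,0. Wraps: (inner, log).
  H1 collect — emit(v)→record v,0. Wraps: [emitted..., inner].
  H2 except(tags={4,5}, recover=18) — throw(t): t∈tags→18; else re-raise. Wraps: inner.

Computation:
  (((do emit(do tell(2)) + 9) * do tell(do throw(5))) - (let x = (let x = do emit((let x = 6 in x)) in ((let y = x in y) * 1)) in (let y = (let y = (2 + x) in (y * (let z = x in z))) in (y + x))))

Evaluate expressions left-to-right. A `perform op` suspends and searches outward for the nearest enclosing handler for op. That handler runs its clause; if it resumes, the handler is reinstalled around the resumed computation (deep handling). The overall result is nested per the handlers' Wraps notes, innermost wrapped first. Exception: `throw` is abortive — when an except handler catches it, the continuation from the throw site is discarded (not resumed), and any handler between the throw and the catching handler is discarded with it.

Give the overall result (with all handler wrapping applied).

Step-by-step:
tell(2) @ H0 ⇒ log+=2
emit(0) @ H1 ⇒ out+=0
throw(5) @ H2 caught ⇒ 18
= 18

Answer: 18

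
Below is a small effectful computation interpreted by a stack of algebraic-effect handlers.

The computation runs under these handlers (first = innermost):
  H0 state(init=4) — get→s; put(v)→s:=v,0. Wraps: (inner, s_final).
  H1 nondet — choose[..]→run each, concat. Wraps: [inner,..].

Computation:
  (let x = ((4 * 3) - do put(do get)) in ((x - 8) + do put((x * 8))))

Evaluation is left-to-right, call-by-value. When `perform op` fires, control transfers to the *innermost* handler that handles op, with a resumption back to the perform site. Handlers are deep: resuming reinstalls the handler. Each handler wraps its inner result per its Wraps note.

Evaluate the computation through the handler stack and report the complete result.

Working:
get @ H0 ⇒ 4
put(4) @ H0 ⇒ s:=4
put(96) @ H0 ⇒ s:=96
H0 returns (4, 96)
H1 returns [(4, 96)]
= [(4, 96)]

Answer: [(4, 96)]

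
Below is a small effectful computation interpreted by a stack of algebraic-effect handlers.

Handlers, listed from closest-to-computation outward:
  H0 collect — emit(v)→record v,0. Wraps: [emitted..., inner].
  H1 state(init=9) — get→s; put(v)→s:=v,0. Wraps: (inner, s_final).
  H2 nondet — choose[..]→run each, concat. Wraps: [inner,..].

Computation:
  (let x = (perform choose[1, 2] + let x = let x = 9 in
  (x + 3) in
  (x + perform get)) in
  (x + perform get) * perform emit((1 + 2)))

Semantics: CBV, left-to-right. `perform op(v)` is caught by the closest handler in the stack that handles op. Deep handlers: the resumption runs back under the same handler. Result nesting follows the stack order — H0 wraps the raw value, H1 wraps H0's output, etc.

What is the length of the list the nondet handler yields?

Step-by-step:
choose[1, 2] @ H2
  branch[0] choose=1:
    get @ H1 ⇒ 9
    get @ H1 ⇒ 9
    emit(3) @ H0 ⇒ out+=3
    H0 returns [3, 0]
    H1 returns ([3, 0], 9)
    H2 returns [([3, 0], 9)]
  branch[1] choose=2:
    get @ H1 ⇒ 9
    get @ H1 ⇒ 9
    emit(3) @ H0 ⇒ out+=3
    H0 returns [3, 0]
    H1 returns ([3, 0], 9)
    H2 returns [([3, 0], 9)]
= [([3, 0], 9), ([3, 0], 9)]

Answer: 2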